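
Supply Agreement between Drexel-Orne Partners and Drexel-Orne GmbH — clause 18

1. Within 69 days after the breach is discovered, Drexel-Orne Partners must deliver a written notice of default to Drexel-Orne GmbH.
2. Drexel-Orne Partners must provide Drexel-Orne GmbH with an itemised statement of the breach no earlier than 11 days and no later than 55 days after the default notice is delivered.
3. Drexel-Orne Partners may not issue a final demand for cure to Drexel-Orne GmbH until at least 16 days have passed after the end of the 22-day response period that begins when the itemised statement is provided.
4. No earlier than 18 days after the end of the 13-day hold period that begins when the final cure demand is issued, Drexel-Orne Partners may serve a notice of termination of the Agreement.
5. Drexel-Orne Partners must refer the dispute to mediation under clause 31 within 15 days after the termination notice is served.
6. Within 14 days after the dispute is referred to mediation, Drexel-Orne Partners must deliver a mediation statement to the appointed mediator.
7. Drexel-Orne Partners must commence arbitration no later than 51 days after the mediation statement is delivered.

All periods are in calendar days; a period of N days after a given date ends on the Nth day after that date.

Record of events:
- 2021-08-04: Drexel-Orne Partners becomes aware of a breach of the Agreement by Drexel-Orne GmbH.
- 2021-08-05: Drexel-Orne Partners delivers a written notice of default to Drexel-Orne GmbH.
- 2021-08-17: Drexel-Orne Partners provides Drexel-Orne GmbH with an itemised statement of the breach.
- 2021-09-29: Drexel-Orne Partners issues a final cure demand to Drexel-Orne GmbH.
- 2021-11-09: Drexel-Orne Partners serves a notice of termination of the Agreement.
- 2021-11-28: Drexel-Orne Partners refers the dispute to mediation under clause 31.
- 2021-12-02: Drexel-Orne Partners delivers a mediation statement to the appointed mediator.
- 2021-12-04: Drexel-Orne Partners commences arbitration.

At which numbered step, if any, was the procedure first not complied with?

Step 1 — counting 69 days from 2021-08-04 (when the breach is discovered) gives a deadline of 2021-10-12; 2021-08-05 is within that limit.
Step 2 — 11 and 55 days from 2021-08-05 (when the default notice is delivered) are 2021-08-16 and 2021-09-29 respectively; done 2021-08-17 — within the window.
Step 3 — must wait 16 days from 2021-09-08 (end of the 22-day response period, which began when the itemised statement is provided on 2021-08-17), so not before 2021-09-24; done 2021-09-29, after the minimum wait.
Step 4 — must wait 18 days from 2021-10-12 (end of the 13-day hold period, which began when the final cure demand is issued on 2021-09-29), so not before 2021-10-30; 2021-11-09 is on or after that date.
Step 5 — counting 15 days from 2021-11-09 (when the termination notice is served) gives a deadline of 2021-11-24; not done until 2021-11-28, 4 days after the deadline.
The procedure was therefore not followed at step 5.

Step 5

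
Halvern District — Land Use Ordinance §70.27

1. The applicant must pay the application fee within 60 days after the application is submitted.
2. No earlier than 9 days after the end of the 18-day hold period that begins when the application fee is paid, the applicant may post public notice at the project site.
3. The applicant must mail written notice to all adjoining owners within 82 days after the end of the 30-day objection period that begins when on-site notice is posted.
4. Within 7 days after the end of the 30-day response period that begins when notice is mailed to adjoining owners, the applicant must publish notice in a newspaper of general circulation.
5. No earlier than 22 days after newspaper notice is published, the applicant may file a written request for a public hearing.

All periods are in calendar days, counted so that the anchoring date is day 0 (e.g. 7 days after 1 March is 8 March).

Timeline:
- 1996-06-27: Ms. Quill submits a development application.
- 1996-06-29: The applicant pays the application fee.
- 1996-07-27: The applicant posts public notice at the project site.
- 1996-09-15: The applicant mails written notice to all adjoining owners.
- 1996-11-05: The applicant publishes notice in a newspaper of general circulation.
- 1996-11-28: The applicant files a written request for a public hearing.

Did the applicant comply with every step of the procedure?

No

(1) due by 1996-06-27 + 60 days = 1996-08-26; 1996-06-29 is within that limit.
(2) permitted from 1996-07-17 + 9 days = 1996-07-26 onward; 1996-07-27 is on or after that date.
(3) due by 1996-08-26 + 82 days = 1996-11-16; completed 1996-09-15, before the deadline.
(4) due by 1996-10-15 + 7 days = 1996-10-22; done 1996-11-05 — 14 days late.
Later steps need not be reached.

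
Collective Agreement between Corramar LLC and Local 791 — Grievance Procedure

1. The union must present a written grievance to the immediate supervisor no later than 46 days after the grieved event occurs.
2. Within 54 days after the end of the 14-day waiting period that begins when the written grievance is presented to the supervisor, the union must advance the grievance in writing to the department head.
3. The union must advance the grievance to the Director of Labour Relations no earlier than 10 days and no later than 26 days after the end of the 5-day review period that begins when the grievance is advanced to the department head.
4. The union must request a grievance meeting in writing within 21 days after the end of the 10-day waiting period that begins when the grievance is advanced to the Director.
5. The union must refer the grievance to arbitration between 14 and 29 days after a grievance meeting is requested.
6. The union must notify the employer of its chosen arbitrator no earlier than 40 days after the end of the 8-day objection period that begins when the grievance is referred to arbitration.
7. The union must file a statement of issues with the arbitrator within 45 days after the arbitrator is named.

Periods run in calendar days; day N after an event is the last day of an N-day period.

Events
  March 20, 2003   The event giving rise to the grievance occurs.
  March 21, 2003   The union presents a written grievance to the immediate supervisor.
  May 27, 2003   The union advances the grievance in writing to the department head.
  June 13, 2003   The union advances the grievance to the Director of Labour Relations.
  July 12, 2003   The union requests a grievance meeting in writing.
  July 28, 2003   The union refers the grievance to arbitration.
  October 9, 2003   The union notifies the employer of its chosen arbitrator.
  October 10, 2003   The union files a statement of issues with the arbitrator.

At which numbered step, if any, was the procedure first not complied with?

None — every step was satisfied

Step 1: 46 days after March 20, 2003 (when the grieved event occurs) is May 5, 2003; completed March 21, 2003, before the deadline.
Step 2: 54 days after April 4, 2003 (end of the 14-day waiting period, which began when the written grievance is presented to the supervisor on March 21, 2003) is May 28, 2003; completed May 27, 2003, before the deadline.
Step 3: the window is 10–26 days after June 1, 2003 (end of the 5-day review period, which began when the grievance is advanced to the department head on May 27, 2003), so June 11, 2003 through June 27, 2003; done June 13, 2003, which is between those dates.
Step 4: 21 days after June 23, 2003 (end of the 10-day waiting period, which began when the grievance is advanced to the Director on June 13, 2003) is July 14, 2003; completed July 12, 2003, before the deadline.
Step 5: the window is 14–29 days after July 12, 2003 (when a grievance meeting is requested), so July 26, 2003 through August 10, 2003; July 28, 2003 falls inside that range.
Step 6: the earliest permitted date is 40 days after August 5, 2003 (end of the 8-day objection period, which began when the grievance is referred to arbitration on July 28, 2003), i.e. September 14, 2003; done October 9, 2003, after the minimum wait.
Step 7: 45 days after October 9, 2003 (when the arbitrator is named) is November 23, 2003; October 10, 2003 is within that limit.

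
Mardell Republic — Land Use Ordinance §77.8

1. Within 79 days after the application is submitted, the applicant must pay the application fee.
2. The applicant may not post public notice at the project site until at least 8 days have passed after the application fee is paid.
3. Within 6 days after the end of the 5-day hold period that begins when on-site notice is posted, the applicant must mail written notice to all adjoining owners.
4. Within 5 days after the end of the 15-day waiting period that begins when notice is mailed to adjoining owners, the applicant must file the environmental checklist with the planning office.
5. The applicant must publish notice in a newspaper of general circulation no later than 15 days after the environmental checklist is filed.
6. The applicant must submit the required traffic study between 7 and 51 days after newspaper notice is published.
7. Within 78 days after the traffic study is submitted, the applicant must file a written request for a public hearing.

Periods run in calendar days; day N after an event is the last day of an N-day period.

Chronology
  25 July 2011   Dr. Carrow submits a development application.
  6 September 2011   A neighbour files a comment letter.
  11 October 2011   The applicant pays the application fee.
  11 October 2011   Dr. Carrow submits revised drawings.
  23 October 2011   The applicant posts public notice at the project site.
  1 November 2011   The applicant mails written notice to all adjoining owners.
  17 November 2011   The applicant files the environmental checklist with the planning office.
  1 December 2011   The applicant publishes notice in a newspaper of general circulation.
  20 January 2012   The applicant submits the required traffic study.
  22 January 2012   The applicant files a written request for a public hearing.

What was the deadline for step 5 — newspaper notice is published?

Step 5 runs from 17 November 2011, when the environmental checklist is filed. 15 days after 17 November 2011 is 2 December 2011.

2 December 2011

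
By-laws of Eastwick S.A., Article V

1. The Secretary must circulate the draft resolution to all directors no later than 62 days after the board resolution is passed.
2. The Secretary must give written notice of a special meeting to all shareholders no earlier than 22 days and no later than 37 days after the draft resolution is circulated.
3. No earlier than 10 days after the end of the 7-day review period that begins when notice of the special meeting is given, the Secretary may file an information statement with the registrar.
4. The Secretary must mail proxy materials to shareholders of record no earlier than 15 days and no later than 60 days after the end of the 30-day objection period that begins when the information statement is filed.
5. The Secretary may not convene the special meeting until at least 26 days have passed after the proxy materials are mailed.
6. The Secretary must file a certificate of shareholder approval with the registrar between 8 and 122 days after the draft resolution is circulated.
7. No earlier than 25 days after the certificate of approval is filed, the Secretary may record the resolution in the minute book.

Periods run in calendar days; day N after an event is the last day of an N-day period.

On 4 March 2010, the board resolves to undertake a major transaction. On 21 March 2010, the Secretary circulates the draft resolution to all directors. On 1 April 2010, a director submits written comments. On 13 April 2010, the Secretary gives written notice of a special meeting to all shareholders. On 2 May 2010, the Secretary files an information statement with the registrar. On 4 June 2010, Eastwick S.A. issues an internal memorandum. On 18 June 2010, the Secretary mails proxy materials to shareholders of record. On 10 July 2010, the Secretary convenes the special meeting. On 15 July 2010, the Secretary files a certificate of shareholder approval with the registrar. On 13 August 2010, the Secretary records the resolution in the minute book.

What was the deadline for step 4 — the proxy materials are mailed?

31 July 2010

The information statement is filed on 2 May 2010; the 30-day objection period therefore ends 1 June 2010, and step 4 runs from that date. The window is 15–60 days after 1 June 2010; it closes on 31 July 2010.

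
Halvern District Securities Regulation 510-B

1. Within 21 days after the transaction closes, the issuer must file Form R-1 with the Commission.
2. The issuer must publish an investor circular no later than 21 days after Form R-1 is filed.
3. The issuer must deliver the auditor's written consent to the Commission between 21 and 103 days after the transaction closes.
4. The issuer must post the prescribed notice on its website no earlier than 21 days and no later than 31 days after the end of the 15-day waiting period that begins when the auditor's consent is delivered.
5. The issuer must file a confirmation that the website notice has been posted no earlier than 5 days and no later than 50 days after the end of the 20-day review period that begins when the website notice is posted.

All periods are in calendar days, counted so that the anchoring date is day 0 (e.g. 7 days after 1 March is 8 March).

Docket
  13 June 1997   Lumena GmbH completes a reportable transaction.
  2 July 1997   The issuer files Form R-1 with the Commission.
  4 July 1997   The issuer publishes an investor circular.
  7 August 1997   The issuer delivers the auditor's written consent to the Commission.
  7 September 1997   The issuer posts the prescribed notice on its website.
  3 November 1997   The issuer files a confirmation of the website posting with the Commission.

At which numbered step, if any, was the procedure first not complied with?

(1) due by 13 June 1997 + 21 days = 4 July 1997; 2 July 1997 is within that limit.
(2) due by 2 July 1997 + 21 days = 23 July 1997; completed 4 July 1997, before the deadline.
(3) the permitted window runs from 13 June 1997 + 21 = 4 July 1997 to 13 June 1997 + 103 = 24 September 1997; done 7 August 1997, which is between those dates.
(4) the permitted window runs from 22 August 1997 + 21 = 12 September 1997 to 22 August 1997 + 31 = 22 September 1997; 7 September 1997 is 5 days too early.
Later steps need not be reached.

Step 4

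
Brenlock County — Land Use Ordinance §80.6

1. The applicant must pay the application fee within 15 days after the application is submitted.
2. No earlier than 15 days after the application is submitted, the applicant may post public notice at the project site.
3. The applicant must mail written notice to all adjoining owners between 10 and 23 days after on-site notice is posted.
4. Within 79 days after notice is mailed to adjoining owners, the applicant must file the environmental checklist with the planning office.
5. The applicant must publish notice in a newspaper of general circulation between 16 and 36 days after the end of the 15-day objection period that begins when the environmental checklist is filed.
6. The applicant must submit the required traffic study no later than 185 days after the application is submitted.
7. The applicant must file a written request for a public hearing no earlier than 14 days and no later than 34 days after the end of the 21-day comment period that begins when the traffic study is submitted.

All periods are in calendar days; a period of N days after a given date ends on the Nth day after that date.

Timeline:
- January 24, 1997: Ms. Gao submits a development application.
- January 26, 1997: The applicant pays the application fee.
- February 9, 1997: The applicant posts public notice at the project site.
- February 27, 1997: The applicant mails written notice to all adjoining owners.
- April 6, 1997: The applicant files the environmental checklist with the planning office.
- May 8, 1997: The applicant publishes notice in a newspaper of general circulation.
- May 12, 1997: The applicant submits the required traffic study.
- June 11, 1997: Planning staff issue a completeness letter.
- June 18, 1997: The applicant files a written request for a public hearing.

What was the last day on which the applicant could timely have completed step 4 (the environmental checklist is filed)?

May 17, 1997

Step 4 runs from February 27, 1997, when notice is mailed to adjoining owners. 79 days after February 27, 1997 is May 17, 1997.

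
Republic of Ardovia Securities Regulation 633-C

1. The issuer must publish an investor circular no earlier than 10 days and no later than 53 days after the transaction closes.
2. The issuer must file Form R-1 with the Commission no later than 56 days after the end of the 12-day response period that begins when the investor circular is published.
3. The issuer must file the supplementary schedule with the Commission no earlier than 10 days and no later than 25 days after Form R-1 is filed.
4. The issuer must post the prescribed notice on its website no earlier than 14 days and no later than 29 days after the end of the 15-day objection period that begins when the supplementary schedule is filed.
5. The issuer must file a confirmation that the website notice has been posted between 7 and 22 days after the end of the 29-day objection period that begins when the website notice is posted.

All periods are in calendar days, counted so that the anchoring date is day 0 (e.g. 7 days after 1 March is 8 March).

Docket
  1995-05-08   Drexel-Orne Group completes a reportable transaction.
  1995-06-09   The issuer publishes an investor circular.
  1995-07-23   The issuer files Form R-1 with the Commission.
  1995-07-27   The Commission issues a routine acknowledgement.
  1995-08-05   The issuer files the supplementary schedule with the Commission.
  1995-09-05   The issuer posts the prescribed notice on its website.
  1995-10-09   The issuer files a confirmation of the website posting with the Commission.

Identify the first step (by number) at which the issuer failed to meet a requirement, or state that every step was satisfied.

Step 5

Step 1: the window is 10–53 days after 1995-05-08 (when the transaction closes), so 1995-05-18 through 1995-06-30; done 1995-06-09, which is between those dates.
Step 2: 56 days after 1995-06-21 (end of the 12-day response period, which began when the investor circular is published on 1995-06-09) is 1995-08-16; completed 1995-07-23, before the deadline.
Step 3: the window is 10–25 days after 1995-07-23 (when Form R-1 is filed), so 1995-08-02 through 1995-08-17; done 1995-08-05, which is between those dates.
Step 4: the window is 14–29 days after 1995-08-20 (end of the 15-day objection period, which began when the supplementary schedule is filed on 1995-08-05), so 1995-09-03 through 1995-09-18; done 1995-09-05, which is between those dates.
Step 5: the window is 7–22 days after 1995-10-04 (end of the 29-day objection period, which began when the website notice is posted on 1995-09-05), so 1995-10-11 through 1995-10-26; done 1995-10-09 — 2 days before the window opened.
That is the first point of non-compliance.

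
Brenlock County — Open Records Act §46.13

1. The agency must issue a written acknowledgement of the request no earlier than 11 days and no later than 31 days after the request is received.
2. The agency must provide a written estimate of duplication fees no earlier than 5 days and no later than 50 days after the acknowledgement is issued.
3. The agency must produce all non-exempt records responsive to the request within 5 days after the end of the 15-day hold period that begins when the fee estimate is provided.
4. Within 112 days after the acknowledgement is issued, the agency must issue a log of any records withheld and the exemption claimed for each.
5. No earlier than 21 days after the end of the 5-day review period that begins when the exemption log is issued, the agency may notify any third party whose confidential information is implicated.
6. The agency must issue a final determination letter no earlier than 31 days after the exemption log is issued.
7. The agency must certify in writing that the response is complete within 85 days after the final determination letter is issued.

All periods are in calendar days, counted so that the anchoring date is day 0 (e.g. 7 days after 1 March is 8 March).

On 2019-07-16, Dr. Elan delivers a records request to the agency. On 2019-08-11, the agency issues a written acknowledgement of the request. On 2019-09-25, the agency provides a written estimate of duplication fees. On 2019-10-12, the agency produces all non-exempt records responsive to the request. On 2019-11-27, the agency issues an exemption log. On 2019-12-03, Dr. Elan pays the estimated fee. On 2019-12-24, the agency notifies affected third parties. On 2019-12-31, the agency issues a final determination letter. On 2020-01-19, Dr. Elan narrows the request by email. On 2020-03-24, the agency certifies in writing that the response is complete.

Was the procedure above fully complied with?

Step 1 — 11 and 31 days from 2019-07-16 (when the request is received) are 2019-07-27 and 2019-08-16 respectively; done 2019-08-11 — within the window.
Step 2 — 5 and 50 days from 2019-08-11 (when the acknowledgement is issued) are 2019-08-16 and 2019-09-30 respectively; 2019-09-25 falls inside that range.
Step 3 — counting 5 days from 2019-10-10 (end of the 15-day hold period, which began when the fee estimate is provided on 2019-09-25) gives a deadline of 2019-10-15; completed 2019-10-12, before the deadline.
Step 4 — counting 112 days from 2019-08-11 (when the acknowledgement is issued) gives a deadline of 2019-12-01; 2019-11-27 is within that limit.
Step 5 — must wait 21 days from 2019-12-02 (end of the 5-day review period, which began when the exemption log is issued on 2019-11-27), so not before 2019-12-23; 2019-12-24 is on or after that date.
Step 6 — must wait 31 days from 2019-11-27 (when the exemption log is issued), so not before 2019-12-28; done 2019-12-31 — permitted.
Step 7 — counting 85 days from 2019-12-31 (when the final determination letter is issued) gives a deadline of 2020-03-25; done 2020-03-24 — timely.

Yes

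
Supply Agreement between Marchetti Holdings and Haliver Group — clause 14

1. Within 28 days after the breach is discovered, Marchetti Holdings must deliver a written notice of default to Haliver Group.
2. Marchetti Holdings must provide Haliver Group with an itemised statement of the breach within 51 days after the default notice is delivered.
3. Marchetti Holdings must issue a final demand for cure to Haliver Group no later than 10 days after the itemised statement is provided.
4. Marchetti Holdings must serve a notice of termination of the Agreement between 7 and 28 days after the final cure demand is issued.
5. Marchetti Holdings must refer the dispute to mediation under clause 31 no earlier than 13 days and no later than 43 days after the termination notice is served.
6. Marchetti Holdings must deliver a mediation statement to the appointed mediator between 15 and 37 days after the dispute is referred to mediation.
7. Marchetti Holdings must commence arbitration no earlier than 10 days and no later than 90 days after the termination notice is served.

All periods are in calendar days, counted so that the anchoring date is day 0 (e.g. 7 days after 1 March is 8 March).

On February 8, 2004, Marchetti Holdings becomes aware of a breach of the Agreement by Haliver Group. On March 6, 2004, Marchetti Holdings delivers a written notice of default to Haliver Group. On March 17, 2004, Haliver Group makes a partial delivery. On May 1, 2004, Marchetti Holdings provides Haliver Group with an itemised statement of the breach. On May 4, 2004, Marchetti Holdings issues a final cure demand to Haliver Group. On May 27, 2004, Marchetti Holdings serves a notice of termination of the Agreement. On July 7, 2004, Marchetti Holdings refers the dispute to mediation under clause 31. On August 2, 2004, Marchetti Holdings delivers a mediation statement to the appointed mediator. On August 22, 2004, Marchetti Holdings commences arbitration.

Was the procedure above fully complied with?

No

(1) due by February 8, 2004 + 28 days = March 7, 2004; March 6, 2004 is within that limit.
(2) due by March 6, 2004 + 51 days = April 26, 2004; not done until May 1, 2004, 5 days after the deadline.
The procedure was therefore not followed at step 2.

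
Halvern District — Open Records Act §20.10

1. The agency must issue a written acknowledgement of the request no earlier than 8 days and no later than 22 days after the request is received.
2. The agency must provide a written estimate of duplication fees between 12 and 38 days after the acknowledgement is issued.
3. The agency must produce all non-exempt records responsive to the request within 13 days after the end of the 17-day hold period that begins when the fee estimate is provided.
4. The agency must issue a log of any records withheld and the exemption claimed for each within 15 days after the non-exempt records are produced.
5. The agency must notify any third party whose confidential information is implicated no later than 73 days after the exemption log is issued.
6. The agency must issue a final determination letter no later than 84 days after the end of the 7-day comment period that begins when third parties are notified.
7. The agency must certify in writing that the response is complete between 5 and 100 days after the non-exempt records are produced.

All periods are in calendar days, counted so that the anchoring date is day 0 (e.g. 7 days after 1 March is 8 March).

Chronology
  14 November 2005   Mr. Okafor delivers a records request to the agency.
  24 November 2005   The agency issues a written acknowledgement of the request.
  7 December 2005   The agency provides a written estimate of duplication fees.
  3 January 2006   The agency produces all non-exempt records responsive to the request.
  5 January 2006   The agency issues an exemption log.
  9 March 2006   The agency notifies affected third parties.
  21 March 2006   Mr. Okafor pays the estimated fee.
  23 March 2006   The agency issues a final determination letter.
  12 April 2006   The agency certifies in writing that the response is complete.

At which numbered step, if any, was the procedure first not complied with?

Step 1: the window is 8–22 days after 14 November 2005 (when the request is received), so 22 November 2005 through 6 December 2005; done 24 November 2005, which is between those dates.
Step 2: the window is 12–38 days after 24 November 2005 (when the acknowledgement is issued), so 6 December 2005 through 1 January 2006; 7 December 2005 falls inside that range.
Step 3: 13 days after 24 December 2005 (end of the 17-day hold period, which began when the fee estimate is provided on 7 December 2005) is 6 January 2006; completed 3 January 2006, before the deadline.
Step 4: 15 days after 3 January 2006 (when the non-exempt records are produced) is 18 January 2006; completed 5 January 2006, before the deadline.
Step 5: 73 days after 5 January 2006 (when the exemption log is issued) is 19 March 2006; completed 9 March 2006, before the deadline.
Step 6: 84 days after 16 March 2006 (end of the 7-day comment period, which began when third parties are notified on 9 March 2006) is 8 June 2006; 23 March 2006 is within that limit.
Step 7: the window is 5–100 days after 3 January 2006 (when the non-exempt records are produced), so 8 January 2006 through 13 April 2006; 12 April 2006 falls inside that range.

None — every step was satisfied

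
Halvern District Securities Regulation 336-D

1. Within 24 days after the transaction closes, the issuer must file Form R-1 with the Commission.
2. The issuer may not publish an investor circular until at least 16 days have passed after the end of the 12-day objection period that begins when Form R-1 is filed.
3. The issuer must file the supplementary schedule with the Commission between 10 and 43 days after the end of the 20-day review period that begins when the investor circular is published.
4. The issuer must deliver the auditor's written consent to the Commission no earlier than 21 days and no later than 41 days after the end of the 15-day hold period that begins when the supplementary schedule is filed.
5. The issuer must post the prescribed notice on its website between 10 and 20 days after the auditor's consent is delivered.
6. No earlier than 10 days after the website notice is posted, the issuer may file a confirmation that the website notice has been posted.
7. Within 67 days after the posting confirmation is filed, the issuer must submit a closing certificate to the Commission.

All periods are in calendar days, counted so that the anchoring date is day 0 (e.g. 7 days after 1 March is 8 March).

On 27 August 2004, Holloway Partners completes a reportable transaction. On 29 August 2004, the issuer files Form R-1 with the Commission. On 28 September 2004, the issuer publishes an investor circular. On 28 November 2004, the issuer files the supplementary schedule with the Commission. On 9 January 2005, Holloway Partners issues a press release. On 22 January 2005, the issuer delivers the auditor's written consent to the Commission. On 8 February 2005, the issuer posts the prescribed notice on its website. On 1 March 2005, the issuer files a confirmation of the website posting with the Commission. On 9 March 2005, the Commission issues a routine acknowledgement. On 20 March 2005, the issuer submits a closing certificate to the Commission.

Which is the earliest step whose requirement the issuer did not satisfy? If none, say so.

None — every step was satisfied

(1) due by 27 August 2004 + 24 days = 20 September 2004; completed 29 August 2004, before the deadline.
(2) permitted from 10 September 2004 + 16 days = 26 September 2004 onward; done 28 September 2004 — permitted.
(3) the permitted window runs from 18 October 2004 + 10 = 28 October 2004 to 18 October 2004 + 43 = 30 November 2004; 28 November 2004 falls inside that range.
(4) the permitted window runs from 13 December 2004 + 21 = 3 January 2005 to 13 December 2004 + 41 = 23 January 2005; done 22 January 2005 — within the window.
(5) the permitted window runs from 22 January 2005 + 10 = 1 February 2005 to 22 January 2005 + 20 = 11 February 2005; done 8 February 2005 — within the window.
(6) permitted from 8 February 2005 + 10 days = 18 February 2005 onward; 1 March 2005 is on or after that date.
(7) due by 1 March 2005 + 67 days = 7 May 2005; 20 March 2005 is within that limit.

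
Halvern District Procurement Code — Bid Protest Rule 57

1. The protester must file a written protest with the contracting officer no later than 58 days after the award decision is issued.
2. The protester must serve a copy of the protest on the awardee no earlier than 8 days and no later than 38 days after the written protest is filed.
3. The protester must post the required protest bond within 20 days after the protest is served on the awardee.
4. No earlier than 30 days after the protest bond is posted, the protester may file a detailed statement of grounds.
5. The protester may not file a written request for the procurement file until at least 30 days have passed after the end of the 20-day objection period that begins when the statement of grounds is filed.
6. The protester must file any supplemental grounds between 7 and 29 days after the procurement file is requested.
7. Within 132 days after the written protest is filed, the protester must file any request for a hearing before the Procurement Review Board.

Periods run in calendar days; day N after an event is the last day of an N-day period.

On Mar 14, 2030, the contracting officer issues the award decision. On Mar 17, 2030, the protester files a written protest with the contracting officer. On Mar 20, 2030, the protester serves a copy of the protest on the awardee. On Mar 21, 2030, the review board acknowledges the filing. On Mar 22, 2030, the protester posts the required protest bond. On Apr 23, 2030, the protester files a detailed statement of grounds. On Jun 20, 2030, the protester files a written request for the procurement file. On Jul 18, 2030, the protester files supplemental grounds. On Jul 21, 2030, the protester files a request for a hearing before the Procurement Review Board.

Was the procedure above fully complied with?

No

(1) due by Mar 14, 2030 + 58 days = May 11, 2030; done Mar 17, 2030 — timely.
(2) the permitted window runs from Mar 17, 2030 + 8 = Mar 25, 2030 to Mar 17, 2030 + 38 = Apr 24, 2030; Mar 20, 2030 is 5 days too early.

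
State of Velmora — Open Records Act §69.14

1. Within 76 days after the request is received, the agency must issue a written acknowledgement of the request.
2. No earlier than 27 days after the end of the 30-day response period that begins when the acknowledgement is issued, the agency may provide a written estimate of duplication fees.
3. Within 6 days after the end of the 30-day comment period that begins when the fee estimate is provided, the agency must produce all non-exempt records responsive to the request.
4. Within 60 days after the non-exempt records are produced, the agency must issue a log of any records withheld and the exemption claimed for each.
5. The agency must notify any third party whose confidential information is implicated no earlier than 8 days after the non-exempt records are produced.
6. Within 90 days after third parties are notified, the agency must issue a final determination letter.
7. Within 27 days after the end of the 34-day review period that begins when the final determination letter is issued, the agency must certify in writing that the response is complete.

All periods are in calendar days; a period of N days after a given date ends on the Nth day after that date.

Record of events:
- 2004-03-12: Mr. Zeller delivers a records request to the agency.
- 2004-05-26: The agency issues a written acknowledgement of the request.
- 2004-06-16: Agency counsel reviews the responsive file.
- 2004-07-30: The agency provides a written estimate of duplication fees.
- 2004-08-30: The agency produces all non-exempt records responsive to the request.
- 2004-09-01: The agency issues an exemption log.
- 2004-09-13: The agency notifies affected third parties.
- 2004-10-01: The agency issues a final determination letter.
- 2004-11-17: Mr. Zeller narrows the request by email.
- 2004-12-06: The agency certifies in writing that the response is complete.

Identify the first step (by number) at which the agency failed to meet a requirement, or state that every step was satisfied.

Step 7

Step 1 — counting 76 days from 2004-03-12 (when the request is received) gives a deadline of 2004-05-27; completed 2004-05-26, before the deadline.
Step 2 — must wait 27 days from 2004-06-25 (end of the 30-day response period, which began when the acknowledgement is issued on 2004-05-26), so not before 2004-07-22; 2004-07-30 is on or after that date.
Step 3 — counting 6 days from 2004-08-29 (end of the 30-day comment period, which began when the fee estimate is provided on 2004-07-30) gives a deadline of 2004-09-04; completed 2004-08-30, before the deadline.
Step 4 — counting 60 days from 2004-08-30 (when the non-exempt records are produced) gives a deadline of 2004-10-29; done 2004-09-01 — timely.
Step 5 — must wait 8 days from 2004-08-30 (when the non-exempt records are produced), so not before 2004-09-07; done 2004-09-13, after the minimum wait.
Step 6 — counting 90 days from 2004-09-13 (when third parties are notified) gives a deadline of 2004-12-12; completed 2004-10-01, before the deadline.
Step 7 — counting 27 days from 2004-11-04 (end of the 34-day review period, which began when the final determination letter is issued on 2004-10-01) gives a deadline of 2004-12-01; done 2004-12-06 — 5 days late.
No need to go further; step 7 was not satisfied.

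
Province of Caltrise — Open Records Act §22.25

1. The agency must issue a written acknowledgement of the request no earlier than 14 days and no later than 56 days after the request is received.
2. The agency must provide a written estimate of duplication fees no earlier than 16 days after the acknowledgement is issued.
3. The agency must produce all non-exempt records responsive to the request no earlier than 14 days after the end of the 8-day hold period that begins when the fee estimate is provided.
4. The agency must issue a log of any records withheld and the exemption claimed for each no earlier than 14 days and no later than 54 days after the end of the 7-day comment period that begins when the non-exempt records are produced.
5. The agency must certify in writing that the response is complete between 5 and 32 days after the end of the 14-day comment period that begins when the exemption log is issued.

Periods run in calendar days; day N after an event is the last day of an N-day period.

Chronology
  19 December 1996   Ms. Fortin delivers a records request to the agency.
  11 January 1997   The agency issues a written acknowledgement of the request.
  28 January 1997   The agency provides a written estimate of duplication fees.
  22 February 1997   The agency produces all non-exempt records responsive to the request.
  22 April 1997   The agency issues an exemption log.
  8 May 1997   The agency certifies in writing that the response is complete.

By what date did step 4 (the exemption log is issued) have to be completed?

24 April 1997

The non-exempt records are produced on 22 February 1997; the 7-day comment period therefore ends 1 March 1997, and step 4 runs from that date. The window is 14–54 days after 1 March 1997; it closes on 24 April 1997.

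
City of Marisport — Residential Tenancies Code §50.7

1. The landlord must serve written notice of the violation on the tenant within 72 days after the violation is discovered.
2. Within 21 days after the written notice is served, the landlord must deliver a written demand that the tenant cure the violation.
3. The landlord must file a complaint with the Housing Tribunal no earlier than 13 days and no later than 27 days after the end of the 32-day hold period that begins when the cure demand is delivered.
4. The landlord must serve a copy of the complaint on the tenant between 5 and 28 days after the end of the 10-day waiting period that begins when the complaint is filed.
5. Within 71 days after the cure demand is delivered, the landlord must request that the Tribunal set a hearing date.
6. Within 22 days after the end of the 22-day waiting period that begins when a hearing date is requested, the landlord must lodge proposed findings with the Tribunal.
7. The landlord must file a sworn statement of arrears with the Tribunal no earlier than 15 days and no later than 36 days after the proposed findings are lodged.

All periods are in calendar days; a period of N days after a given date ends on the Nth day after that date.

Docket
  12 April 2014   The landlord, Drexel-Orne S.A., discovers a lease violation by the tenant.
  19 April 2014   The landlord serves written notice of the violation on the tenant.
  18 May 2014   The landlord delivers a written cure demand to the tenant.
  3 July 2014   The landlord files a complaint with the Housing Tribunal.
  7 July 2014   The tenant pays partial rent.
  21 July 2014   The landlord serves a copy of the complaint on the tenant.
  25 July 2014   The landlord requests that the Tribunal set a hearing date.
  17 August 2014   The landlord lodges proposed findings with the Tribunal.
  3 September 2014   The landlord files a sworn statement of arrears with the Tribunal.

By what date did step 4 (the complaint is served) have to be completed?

The complaint is filed on 3 July 2014; the 10-day waiting period therefore ends 13 July 2014, and step 4 runs from that date. The window is 5–28 days after 13 July 2014; it closes on 10 August 2014.

10 August 2014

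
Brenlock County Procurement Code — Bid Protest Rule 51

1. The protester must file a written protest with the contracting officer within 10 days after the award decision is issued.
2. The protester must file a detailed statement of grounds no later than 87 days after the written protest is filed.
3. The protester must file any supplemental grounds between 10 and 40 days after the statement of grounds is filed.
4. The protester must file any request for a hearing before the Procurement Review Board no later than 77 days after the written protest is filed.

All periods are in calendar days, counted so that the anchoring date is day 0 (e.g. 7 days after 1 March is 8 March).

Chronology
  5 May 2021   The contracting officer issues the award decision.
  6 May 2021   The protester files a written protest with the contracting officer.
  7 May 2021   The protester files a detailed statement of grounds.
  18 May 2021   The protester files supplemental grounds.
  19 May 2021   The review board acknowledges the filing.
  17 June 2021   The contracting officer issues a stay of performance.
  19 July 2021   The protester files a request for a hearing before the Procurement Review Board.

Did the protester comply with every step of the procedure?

(1) due by 5 May 2021 + 10 days = 15 May 2021; completed 6 May 2021, before the deadline.
(2) due by 6 May 2021 + 87 days = 1 August 2021; done 7 May 2021 — timely.
(3) the permitted window runs from 7 May 2021 + 10 = 17 May 2021 to 7 May 2021 + 40 = 16 June 2021; 18 May 2021 falls inside that range.
(4) due by 6 May 2021 + 77 days = 22 July 2021; 19 July 2021 is within that limit.

Yes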